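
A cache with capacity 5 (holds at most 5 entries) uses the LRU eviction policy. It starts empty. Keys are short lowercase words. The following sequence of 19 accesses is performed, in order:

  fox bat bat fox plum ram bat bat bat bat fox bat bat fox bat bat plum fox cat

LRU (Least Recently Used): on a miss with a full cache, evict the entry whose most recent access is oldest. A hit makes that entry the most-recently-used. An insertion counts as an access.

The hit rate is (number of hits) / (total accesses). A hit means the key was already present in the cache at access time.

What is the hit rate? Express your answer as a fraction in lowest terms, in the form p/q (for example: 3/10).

Answer: 14/19

Derivation:
LRU simulation (capacity=5):
  1. access fox: MISS. Cache (LRU->MRU): [fox]
  2. access bat: MISS. Cache (LRU->MRU): [fox bat]
  3. access bat: HIT. Cache (LRU->MRU): [fox bat]
  4. access fox: HIT. Cache (LRU->MRU): [bat fox]
  5. access plum: MISS. Cache (LRU->MRU): [bat fox plum]
  6. access ram: MISS. Cache (LRU->MRU): [bat fox plum ram]
  7. access bat: HIT. Cache (LRU->MRU): [fox plum ram bat]
  8. access bat: HIT. Cache (LRU->MRU): [fox plum ram bat]
  9. access bat: HIT. Cache (LRU->MRU): [fox plum ram bat]
  10. access bat: HIT. Cache (LRU->MRU): [fox plum ram bat]
  11. access fox: HIT. Cache (LRU->MRU): [plum ram bat fox]
  12. access bat: HIT. Cache (LRU->MRU): [plum ram fox bat]
  13. access bat: HIT. Cache (LRU->MRU): [plum ram fox bat]
  14. access fox: HIT. Cache (LRU->MRU): [plum ram bat fox]
  15. access bat: HIT. Cache (LRU->MRU): [plum ram fox bat]
  16. access bat: HIT. Cache (LRU->MRU): [plum ram fox bat]
  17. access plum: HIT. Cache (LRU->MRU): [ram fox bat plum]
  18. access fox: HIT. Cache (LRU->MRU): [ram bat plum fox]
  19. access cat: MISS. Cache (LRU->MRU): [ram bat plum fox cat]
Total: 14 hits, 5 misses, 0 evictions

Hit rate = 14/19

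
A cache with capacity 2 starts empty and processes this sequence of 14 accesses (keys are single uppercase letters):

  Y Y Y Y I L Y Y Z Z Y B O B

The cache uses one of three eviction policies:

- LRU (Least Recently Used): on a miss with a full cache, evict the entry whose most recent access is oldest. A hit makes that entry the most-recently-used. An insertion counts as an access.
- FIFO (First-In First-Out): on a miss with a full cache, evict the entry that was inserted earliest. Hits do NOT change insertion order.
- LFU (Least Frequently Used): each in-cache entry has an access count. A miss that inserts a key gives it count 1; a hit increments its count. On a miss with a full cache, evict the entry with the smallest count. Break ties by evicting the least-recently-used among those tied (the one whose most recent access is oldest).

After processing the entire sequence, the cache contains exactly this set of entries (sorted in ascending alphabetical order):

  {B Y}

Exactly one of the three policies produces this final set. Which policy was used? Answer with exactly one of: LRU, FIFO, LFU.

Answer: LFU

Derivation:
Simulating under each policy and comparing final sets:
  LRU: final set = {B O} -> differs
  FIFO: final set = {B O} -> differs
  LFU: final set = {B Y} -> MATCHES target
Only LFU produces the target set.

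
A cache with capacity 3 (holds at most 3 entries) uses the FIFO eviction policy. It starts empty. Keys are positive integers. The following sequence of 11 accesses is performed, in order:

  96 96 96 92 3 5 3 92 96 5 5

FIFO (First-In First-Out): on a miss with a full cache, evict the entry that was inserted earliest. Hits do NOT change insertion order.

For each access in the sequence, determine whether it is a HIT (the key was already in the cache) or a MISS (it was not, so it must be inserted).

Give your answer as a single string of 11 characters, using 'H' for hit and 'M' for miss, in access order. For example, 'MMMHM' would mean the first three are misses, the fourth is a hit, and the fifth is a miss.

FIFO simulation (capacity=3):
  1. access 96: MISS. Cache (old->new): [96]
  2. access 96: HIT. Cache (old->new): [96]
  3. access 96: HIT. Cache (old->new): [96]
  4. access 92: MISS. Cache (old->new): [96 92]
  5. access 3: MISS. Cache (old->new): [96 92 3]
  6. access 5: MISS, evict 96. Cache (old->new): [92 3 5]
  7. access 3: HIT. Cache (old->new): [92 3 5]
  8. access 92: HIT. Cache (old->new): [92 3 5]
  9. access 96: MISS, evict 92. Cache (old->new): [3 5 96]
  10. access 5: HIT. Cache (old->new): [3 5 96]
  11. access 5: HIT. Cache (old->new): [3 5 96]
Total: 6 hits, 5 misses, 2 evictions

Answer: MHHMMMHHMHH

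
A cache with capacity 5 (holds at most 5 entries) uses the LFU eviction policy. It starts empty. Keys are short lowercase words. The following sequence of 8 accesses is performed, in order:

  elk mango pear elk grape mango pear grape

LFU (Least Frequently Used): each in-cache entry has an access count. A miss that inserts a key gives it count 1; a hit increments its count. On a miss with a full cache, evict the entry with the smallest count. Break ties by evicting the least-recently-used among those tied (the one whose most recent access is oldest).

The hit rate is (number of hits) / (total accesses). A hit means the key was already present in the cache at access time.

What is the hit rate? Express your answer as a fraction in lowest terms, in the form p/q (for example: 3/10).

LFU simulation (capacity=5):
  1. access elk: MISS. Cache: [elk(c=1)]
  2. access mango: MISS. Cache: [elk(c=1) mango(c=1)]
  3. access pear: MISS. Cache: [elk(c=1) mango(c=1) pear(c=1)]
  4. access elk: HIT, count now 2. Cache: [mango(c=1) pear(c=1) elk(c=2)]
  5. access grape: MISS. Cache: [mango(c=1) pear(c=1) grape(c=1) elk(c=2)]
  6. access mango: HIT, count now 2. Cache: [pear(c=1) grape(c=1) elk(c=2) mango(c=2)]
  7. access pear: HIT, count now 2. Cache: [grape(c=1) elk(c=2) mango(c=2) pear(c=2)]
  8. access grape: HIT, count now 2. Cache: [elk(c=2) mango(c=2) pear(c=2) grape(c=2)]
Total: 4 hits, 4 misses, 0 evictions

Hit rate = 4/8 = 1/2

Answer: 1/2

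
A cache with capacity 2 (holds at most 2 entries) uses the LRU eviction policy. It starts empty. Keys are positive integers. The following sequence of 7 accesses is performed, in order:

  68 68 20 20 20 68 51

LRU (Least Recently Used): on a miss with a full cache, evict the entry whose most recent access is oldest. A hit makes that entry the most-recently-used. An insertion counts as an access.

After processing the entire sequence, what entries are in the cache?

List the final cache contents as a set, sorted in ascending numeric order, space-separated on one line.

LRU simulation (capacity=2):
  1. access 68: MISS. Cache (LRU->MRU): [68]
  2. access 68: HIT. Cache (LRU->MRU): [68]
  3. access 20: MISS. Cache (LRU->MRU): [68 20]
  4. access 20: HIT. Cache (LRU->MRU): [68 20]
  5. access 20: HIT. Cache (LRU->MRU): [68 20]
  6. access 68: HIT. Cache (LRU->MRU): [20 68]
  7. access 51: MISS, evict 20. Cache (LRU->MRU): [68 51]
Total: 4 hits, 3 misses, 1 evictions

Answer: 51 68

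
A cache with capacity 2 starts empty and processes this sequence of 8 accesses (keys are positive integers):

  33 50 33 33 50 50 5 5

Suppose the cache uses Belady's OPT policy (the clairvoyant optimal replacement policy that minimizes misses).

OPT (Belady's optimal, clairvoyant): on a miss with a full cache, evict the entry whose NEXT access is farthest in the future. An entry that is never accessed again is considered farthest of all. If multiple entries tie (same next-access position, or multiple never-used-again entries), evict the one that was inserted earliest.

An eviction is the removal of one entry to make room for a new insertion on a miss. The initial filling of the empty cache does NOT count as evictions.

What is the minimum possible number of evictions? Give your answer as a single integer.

Answer: 1

Derivation:
OPT (Belady) simulation (capacity=2):
  1. access 33: MISS. Cache: [33]
  2. access 50: MISS. Cache: [33 50]
  3. access 33: HIT. Next use of 33: step 4. Cache: [33 50]
  4. access 33: HIT. Next use of 33: never. Cache: [33 50]
  5. access 50: HIT. Next use of 50: step 6. Cache: [33 50]
  6. access 50: HIT. Next use of 50: never. Cache: [33 50]
  7. access 5: MISS, evict 33 (next use: never). Cache: [50 5]
  8. access 5: HIT. Next use of 5: never. Cache: [50 5]
Total: 5 hits, 3 misses, 1 evictions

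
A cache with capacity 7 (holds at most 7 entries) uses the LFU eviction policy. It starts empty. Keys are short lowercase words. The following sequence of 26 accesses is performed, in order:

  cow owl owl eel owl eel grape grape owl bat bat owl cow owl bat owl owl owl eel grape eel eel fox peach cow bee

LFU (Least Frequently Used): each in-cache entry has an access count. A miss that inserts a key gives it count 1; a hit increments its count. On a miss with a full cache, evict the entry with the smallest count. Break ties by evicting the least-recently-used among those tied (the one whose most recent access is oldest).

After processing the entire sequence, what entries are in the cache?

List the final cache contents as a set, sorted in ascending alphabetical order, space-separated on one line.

Answer: bat bee cow eel grape owl peach

Derivation:
LFU simulation (capacity=7):
  1. access cow: MISS. Cache: [cow(c=1)]
  2. access owl: MISS. Cache: [cow(c=1) owl(c=1)]
  3. access owl: HIT, count now 2. Cache: [cow(c=1) owl(c=2)]
  4. access eel: MISS. Cache: [cow(c=1) eel(c=1) owl(c=2)]
  5. access owl: HIT, count now 3. Cache: [cow(c=1) eel(c=1) owl(c=3)]
  6. access eel: HIT, count now 2. Cache: [cow(c=1) eel(c=2) owl(c=3)]
  7. access grape: MISS. Cache: [cow(c=1) grape(c=1) eel(c=2) owl(c=3)]
  8. access grape: HIT, count now 2. Cache: [cow(c=1) eel(c=2) grape(c=2) owl(c=3)]
  9. access owl: HIT, count now 4. Cache: [cow(c=1) eel(c=2) grape(c=2) owl(c=4)]
  10. access bat: MISS. Cache: [cow(c=1) bat(c=1) eel(c=2) grape(c=2) owl(c=4)]
  11. access bat: HIT, count now 2. Cache: [cow(c=1) eel(c=2) grape(c=2) bat(c=2) owl(c=4)]
  12. access owl: HIT, count now 5. Cache: [cow(c=1) eel(c=2) grape(c=2) bat(c=2) owl(c=5)]
  13. access cow: HIT, count now 2. Cache: [eel(c=2) grape(c=2) bat(c=2) cow(c=2) owl(c=5)]
  14. access owl: HIT, count now 6. Cache: [eel(c=2) grape(c=2) bat(c=2) cow(c=2) owl(c=6)]
  15. access bat: HIT, count now 3. Cache: [eel(c=2) grape(c=2) cow(c=2) bat(c=3) owl(c=6)]
  16. access owl: HIT, count now 7. Cache: [eel(c=2) grape(c=2) cow(c=2) bat(c=3) owl(c=7)]
  17. access owl: HIT, count now 8. Cache: [eel(c=2) grape(c=2) cow(c=2) bat(c=3) owl(c=8)]
  18. access owl: HIT, count now 9. Cache: [eel(c=2) grape(c=2) cow(c=2) bat(c=3) owl(c=9)]
  19. access eel: HIT, count now 3. Cache: [grape(c=2) cow(c=2) bat(c=3) eel(c=3) owl(c=9)]
  20. access grape: HIT, count now 3. Cache: [cow(c=2) bat(c=3) eel(c=3) grape(c=3) owl(c=9)]
  21. access eel: HIT, count now 4. Cache: [cow(c=2) bat(c=3) grape(c=3) eel(c=4) owl(c=9)]
  22. access eel: HIT, count now 5. Cache: [cow(c=2) bat(c=3) grape(c=3) eel(c=5) owl(c=9)]
  23. access fox: MISS. Cache: [fox(c=1) cow(c=2) bat(c=3) grape(c=3) eel(c=5) owl(c=9)]
  24. access peach: MISS. Cache: [fox(c=1) peach(c=1) cow(c=2) bat(c=3) grape(c=3) eel(c=5) owl(c=9)]
  25. access cow: HIT, count now 3. Cache: [fox(c=1) peach(c=1) bat(c=3) grape(c=3) cow(c=3) eel(c=5) owl(c=9)]
  26. access bee: MISS, evict fox(c=1). Cache: [peach(c=1) bee(c=1) bat(c=3) grape(c=3) cow(c=3) eel(c=5) owl(c=9)]
Total: 18 hits, 8 misses, 1 evictions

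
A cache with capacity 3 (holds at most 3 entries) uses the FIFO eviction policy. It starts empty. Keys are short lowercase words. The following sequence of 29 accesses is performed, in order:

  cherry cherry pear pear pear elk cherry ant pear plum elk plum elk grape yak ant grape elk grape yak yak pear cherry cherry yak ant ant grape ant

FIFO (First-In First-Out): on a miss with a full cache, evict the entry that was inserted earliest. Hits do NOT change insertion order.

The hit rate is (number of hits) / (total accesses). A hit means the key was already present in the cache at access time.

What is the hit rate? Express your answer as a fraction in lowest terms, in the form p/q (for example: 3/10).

FIFO simulation (capacity=3):
  1. access cherry: MISS. Cache (old->new): [cherry]
  2. access cherry: HIT. Cache (old->new): [cherry]
  3. access pear: MISS. Cache (old->new): [cherry pear]
  4. access pear: HIT. Cache (old->new): [cherry pear]
  5. access pear: HIT. Cache (old->new): [cherry pear]
  6. access elk: MISS. Cache (old->new): [cherry pear elk]
  7. access cherry: HIT. Cache (old->new): [cherry pear elk]
  8. access ant: MISS, evict cherry. Cache (old->new): [pear elk ant]
  9. access pear: HIT. Cache (old->new): [pear elk ant]
  10. access plum: MISS, evict pear. Cache (old->new): [elk ant plum]
  11. access elk: HIT. Cache (old->new): [elk ant plum]
  12. access plum: HIT. Cache (old->new): [elk ant plum]
  13. access elk: HIT. Cache (old->new): [elk ant plum]
  14. access grape: MISS, evict elk. Cache (old->new): [ant plum grape]
  15. access yak: MISS, evict ant. Cache (old->new): [plum grape yak]
  16. access ant: MISS, evict plum. Cache (old->new): [grape yak ant]
  17. access grape: HIT. Cache (old->new): [grape yak ant]
  18. access elk: MISS, evict grape. Cache (old->new): [yak ant elk]
  19. access grape: MISS, evict yak. Cache (old->new): [ant elk grape]
  20. access yak: MISS, evict ant. Cache (old->new): [elk grape yak]
  21. access yak: HIT. Cache (old->new): [elk grape yak]
  22. access pear: MISS, evict elk. Cache (old->new): [grape yak pear]
  23. access cherry: MISS, evict grape. Cache (old->new): [yak pear cherry]
  24. access cherry: HIT. Cache (old->new): [yak pear cherry]
  25. access yak: HIT. Cache (old->new): [yak pear cherry]
  26. access ant: MISS, evict yak. Cache (old->new): [pear cherry ant]
  27. access ant: HIT. Cache (old->new): [pear cherry ant]
  28. access grape: MISS, evict pear. Cache (old->new): [cherry ant grape]
  29. access ant: HIT. Cache (old->new): [cherry ant grape]
Total: 14 hits, 15 misses, 12 evictions

Hit rate = 14/29

Answer: 14/29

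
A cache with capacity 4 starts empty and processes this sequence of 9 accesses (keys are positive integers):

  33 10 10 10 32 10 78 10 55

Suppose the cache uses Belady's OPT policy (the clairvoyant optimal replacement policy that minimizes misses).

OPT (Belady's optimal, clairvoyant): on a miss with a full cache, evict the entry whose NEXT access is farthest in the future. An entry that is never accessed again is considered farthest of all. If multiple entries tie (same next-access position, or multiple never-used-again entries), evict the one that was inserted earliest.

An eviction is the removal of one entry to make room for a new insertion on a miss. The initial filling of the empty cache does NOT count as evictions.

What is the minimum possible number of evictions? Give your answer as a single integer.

Answer: 1

Derivation:
OPT (Belady) simulation (capacity=4):
  1. access 33: MISS. Cache: [33]
  2. access 10: MISS. Cache: [33 10]
  3. access 10: HIT. Next use of 10: step 4. Cache: [33 10]
  4. access 10: HIT. Next use of 10: step 6. Cache: [33 10]
  5. access 32: MISS. Cache: [33 10 32]
  6. access 10: HIT. Next use of 10: step 8. Cache: [33 10 32]
  7. access 78: MISS. Cache: [33 10 32 78]
  8. access 10: HIT. Next use of 10: never. Cache: [33 10 32 78]
  9. access 55: MISS, evict 33 (next use: never). Cache: [10 32 78 55]
Total: 4 hits, 5 misses, 1 evictions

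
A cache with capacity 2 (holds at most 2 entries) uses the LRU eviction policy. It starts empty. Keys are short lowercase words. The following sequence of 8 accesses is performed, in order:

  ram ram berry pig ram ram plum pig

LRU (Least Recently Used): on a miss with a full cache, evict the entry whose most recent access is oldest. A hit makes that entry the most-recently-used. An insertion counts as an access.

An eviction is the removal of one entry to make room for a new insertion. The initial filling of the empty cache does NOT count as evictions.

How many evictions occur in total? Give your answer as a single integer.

LRU simulation (capacity=2):
  1. access ram: MISS. Cache (LRU->MRU): [ram]
  2. access ram: HIT. Cache (LRU->MRU): [ram]
  3. access berry: MISS. Cache (LRU->MRU): [ram berry]
  4. access pig: MISS, evict ram. Cache (LRU->MRU): [berry pig]
  5. access ram: MISS, evict berry. Cache (LRU->MRU): [pig ram]
  6. access ram: HIT. Cache (LRU->MRU): [pig ram]
  7. access plum: MISS, evict pig. Cache (LRU->MRU): [ram plum]
  8. access pig: MISS, evict ram. Cache (LRU->MRU): [plum pig]
Total: 2 hits, 6 misses, 4 evictions

Answer: 4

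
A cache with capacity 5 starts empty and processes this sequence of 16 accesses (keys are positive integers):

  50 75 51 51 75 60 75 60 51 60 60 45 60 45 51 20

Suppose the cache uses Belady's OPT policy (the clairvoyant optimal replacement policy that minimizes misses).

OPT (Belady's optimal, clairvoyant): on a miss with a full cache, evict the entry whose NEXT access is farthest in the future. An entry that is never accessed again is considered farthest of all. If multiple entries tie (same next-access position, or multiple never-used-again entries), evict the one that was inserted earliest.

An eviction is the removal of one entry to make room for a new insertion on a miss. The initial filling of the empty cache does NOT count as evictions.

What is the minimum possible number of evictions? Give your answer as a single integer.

Answer: 1

Derivation:
OPT (Belady) simulation (capacity=5):
  1. access 50: MISS. Cache: [50]
  2. access 75: MISS. Cache: [50 75]
  3. access 51: MISS. Cache: [50 75 51]
  4. access 51: HIT. Next use of 51: step 9. Cache: [50 75 51]
  5. access 75: HIT. Next use of 75: step 7. Cache: [50 75 51]
  6. access 60: MISS. Cache: [50 75 51 60]
  7. access 75: HIT. Next use of 75: never. Cache: [50 75 51 60]
  8. access 60: HIT. Next use of 60: step 10. Cache: [50 75 51 60]
  9. access 51: HIT. Next use of 51: step 15. Cache: [50 75 51 60]
  10. access 60: HIT. Next use of 60: step 11. Cache: [50 75 51 60]
  11. access 60: HIT. Next use of 60: step 13. Cache: [50 75 51 60]
  12. access 45: MISS. Cache: [50 75 51 60 45]
  13. access 60: HIT. Next use of 60: never. Cache: [50 75 51 60 45]
  14. access 45: HIT. Next use of 45: never. Cache: [50 75 51 60 45]
  15. access 51: HIT. Next use of 51: never. Cache: [50 75 51 60 45]
  16. access 20: MISS, evict 50 (next use: never). Cache: [75 51 60 45 20]
Total: 10 hits, 6 misses, 1 evictions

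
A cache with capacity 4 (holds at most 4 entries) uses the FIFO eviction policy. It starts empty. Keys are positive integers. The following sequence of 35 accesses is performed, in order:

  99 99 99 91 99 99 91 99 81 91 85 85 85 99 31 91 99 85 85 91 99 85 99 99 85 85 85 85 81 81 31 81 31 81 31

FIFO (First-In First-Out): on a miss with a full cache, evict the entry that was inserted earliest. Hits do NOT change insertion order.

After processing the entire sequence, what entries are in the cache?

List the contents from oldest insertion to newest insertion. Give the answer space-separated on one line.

Answer: 31 99 91 81

Derivation:
FIFO simulation (capacity=4):
  1. access 99: MISS. Cache (old->new): [99]
  2. access 99: HIT. Cache (old->new): [99]
  3. access 99: HIT. Cache (old->new): [99]
  4. access 91: MISS. Cache (old->new): [99 91]
  5. access 99: HIT. Cache (old->new): [99 91]
  6. access 99: HIT. Cache (old->new): [99 91]
  7. access 91: HIT. Cache (old->new): [99 91]
  8. access 99: HIT. Cache (old->new): [99 91]
  9. access 81: MISS. Cache (old->new): [99 91 81]
  10. access 91: HIT. Cache (old->new): [99 91 81]
  11. access 85: MISS. Cache (old->new): [99 91 81 85]
  12. access 85: HIT. Cache (old->new): [99 91 81 85]
  13. access 85: HIT. Cache (old->new): [99 91 81 85]
  14. access 99: HIT. Cache (old->new): [99 91 81 85]
  15. access 31: MISS, evict 99. Cache (old->new): [91 81 85 31]
  16. access 91: HIT. Cache (old->new): [91 81 85 31]
  17. access 99: MISS, evict 91. Cache (old->new): [81 85 31 99]
  18. access 85: HIT. Cache (old->new): [81 85 31 99]
  19. access 85: HIT. Cache (old->new): [81 85 31 99]
  20. access 91: MISS, evict 81. Cache (old->new): [85 31 99 91]
  21. access 99: HIT. Cache (old->new): [85 31 99 91]
  22. access 85: HIT. Cache (old->new): [85 31 99 91]
  23. access 99: HIT. Cache (old->new): [85 31 99 91]
  24. access 99: HIT. Cache (old->new): [85 31 99 91]
  25. access 85: HIT. Cache (old->new): [85 31 99 91]
  26. access 85: HIT. Cache (old->new): [85 31 99 91]
  27. access 85: HIT. Cache (old->new): [85 31 99 91]
  28. access 85: HIT. Cache (old->new): [85 31 99 91]
  29. access 81: MISS, evict 85. Cache (old->new): [31 99 91 81]
  30. access 81: HIT. Cache (old->new): [31 99 91 81]
  31. access 31: HIT. Cache (old->new): [31 99 91 81]
  32. access 81: HIT. Cache (old->new): [31 99 91 81]
  33. access 31: HIT. Cache (old->new): [31 99 91 81]
  34. access 81: HIT. Cache (old->new): [31 99 91 81]
  35. access 31: HIT. Cache (old->new): [31 99 91 81]
Total: 27 hits, 8 misses, 4 evictions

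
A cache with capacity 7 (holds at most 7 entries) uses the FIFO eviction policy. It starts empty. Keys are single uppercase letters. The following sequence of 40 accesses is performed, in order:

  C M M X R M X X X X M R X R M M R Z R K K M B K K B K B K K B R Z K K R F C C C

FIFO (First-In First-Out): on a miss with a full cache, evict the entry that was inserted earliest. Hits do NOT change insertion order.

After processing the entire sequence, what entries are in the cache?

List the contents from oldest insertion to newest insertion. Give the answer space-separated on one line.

Answer: X R Z K B F C

Derivation:
FIFO simulation (capacity=7):
  1. access C: MISS. Cache (old->new): [C]
  2. access M: MISS. Cache (old->new): [C M]
  3. access M: HIT. Cache (old->new): [C M]
  4. access X: MISS. Cache (old->new): [C M X]
  5. access R: MISS. Cache (old->new): [C M X R]
  6. access M: HIT. Cache (old->new): [C M X R]
  7. access X: HIT. Cache (old->new): [C M X R]
  8. access X: HIT. Cache (old->new): [C M X R]
  9. access X: HIT. Cache (old->new): [C M X R]
  10. access X: HIT. Cache (old->new): [C M X R]
  11. access M: HIT. Cache (old->new): [C M X R]
  12. access R: HIT. Cache (old->new): [C M X R]
  13. access X: HIT. Cache (old->new): [C M X R]
  14. access R: HIT. Cache (old->new): [C M X R]
  15. access M: HIT. Cache (old->new): [C M X R]
  16. access M: HIT. Cache (old->new): [C M X R]
  17. access R: HIT. Cache (old->new): [C M X R]
  18. access Z: MISS. Cache (old->new): [C M X R Z]
  19. access R: HIT. Cache (old->new): [C M X R Z]
  20. access K: MISS. Cache (old->new): [C M X R Z K]
  21. access K: HIT. Cache (old->new): [C M X R Z K]
  22. access M: HIT. Cache (old->new): [C M X R Z K]
  23. access B: MISS. Cache (old->new): [C M X R Z K B]
  24. access K: HIT. Cache (old->new): [C M X R Z K B]
  25. access K: HIT. Cache (old->new): [C M X R Z K B]
  26. access B: HIT. Cache (old->new): [C M X R Z K B]
  27. access K: HIT. Cache (old->new): [C M X R Z K B]
  28. access B: HIT. Cache (old->new): [C M X R Z K B]
  29. access K: HIT. Cache (old->new): [C M X R Z K B]
  30. access K: HIT. Cache (old->new): [C M X R Z K B]
  31. access B: HIT. Cache (old->new): [C M X R Z K B]
  32. access R: HIT. Cache (old->new): [C M X R Z K B]
  33. access Z: HIT. Cache (old->new): [C M X R Z K B]
  34. access K: HIT. Cache (old->new): [C M X R Z K B]
  35. access K: HIT. Cache (old->new): [C M X R Z K B]
  36. access R: HIT. Cache (old->new): [C M X R Z K B]
  37. access F: MISS, evict C. Cache (old->new): [M X R Z K B F]
  38. access C: MISS, evict M. Cache (old->new): [X R Z K B F C]
  39. access C: HIT. Cache (old->new): [X R Z K B F C]
  40. access C: HIT. Cache (old->new): [X R Z K B F C]
Total: 31 hits, 9 misses, 2 evictions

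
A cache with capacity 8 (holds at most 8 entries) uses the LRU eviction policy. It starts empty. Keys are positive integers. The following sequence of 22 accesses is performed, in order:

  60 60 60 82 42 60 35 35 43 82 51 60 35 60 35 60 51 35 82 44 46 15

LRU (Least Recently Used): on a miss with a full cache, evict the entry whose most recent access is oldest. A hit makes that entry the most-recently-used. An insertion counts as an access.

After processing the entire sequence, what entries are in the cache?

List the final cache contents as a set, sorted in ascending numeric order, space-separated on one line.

Answer: 15 35 43 44 46 51 60 82

Derivation:
LRU simulation (capacity=8):
  1. access 60: MISS. Cache (LRU->MRU): [60]
  2. access 60: HIT. Cache (LRU->MRU): [60]
  3. access 60: HIT. Cache (LRU->MRU): [60]
  4. access 82: MISS. Cache (LRU->MRU): [60 82]
  5. access 42: MISS. Cache (LRU->MRU): [60 82 42]
  6. access 60: HIT. Cache (LRU->MRU): [82 42 60]
  7. access 35: MISS. Cache (LRU->MRU): [82 42 60 35]
  8. access 35: HIT. Cache (LRU->MRU): [82 42 60 35]
  9. access 43: MISS. Cache (LRU->MRU): [82 42 60 35 43]
  10. access 82: HIT. Cache (LRU->MRU): [42 60 35 43 82]
  11. access 51: MISS. Cache (LRU->MRU): [42 60 35 43 82 51]
  12. access 60: HIT. Cache (LRU->MRU): [42 35 43 82 51 60]
  13. access 35: HIT. Cache (LRU->MRU): [42 43 82 51 60 35]
  14. access 60: HIT. Cache (LRU->MRU): [42 43 82 51 35 60]
  15. access 35: HIT. Cache (LRU->MRU): [42 43 82 51 60 35]
  16. access 60: HIT. Cache (LRU->MRU): [42 43 82 51 35 60]
  17. access 51: HIT. Cache (LRU->MRU): [42 43 82 35 60 51]
  18. access 35: HIT. Cache (LRU->MRU): [42 43 82 60 51 35]
  19. access 82: HIT. Cache (LRU->MRU): [42 43 60 51 35 82]
  20. access 44: MISS. Cache (LRU->MRU): [42 43 60 51 35 82 44]
  21. access 46: MISS. Cache (LRU->MRU): [42 43 60 51 35 82 44 46]
  22. access 15: MISS, evict 42. Cache (LRU->MRU): [43 60 51 35 82 44 46 15]
Total: 13 hits, 9 misses, 1 evictions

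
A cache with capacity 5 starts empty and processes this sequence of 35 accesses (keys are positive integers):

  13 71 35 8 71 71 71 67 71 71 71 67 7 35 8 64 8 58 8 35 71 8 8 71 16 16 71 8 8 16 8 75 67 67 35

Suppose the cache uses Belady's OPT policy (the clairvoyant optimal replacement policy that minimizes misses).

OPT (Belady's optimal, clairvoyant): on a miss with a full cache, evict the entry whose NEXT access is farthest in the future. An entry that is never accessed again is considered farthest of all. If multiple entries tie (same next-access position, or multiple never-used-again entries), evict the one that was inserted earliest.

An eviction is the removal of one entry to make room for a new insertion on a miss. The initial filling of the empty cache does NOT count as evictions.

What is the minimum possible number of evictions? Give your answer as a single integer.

OPT (Belady) simulation (capacity=5):
  1. access 13: MISS. Cache: [13]
  2. access 71: MISS. Cache: [13 71]
  3. access 35: MISS. Cache: [13 71 35]
  4. access 8: MISS. Cache: [13 71 35 8]
  5. access 71: HIT. Next use of 71: step 6. Cache: [13 71 35 8]
  6. access 71: HIT. Next use of 71: step 7. Cache: [13 71 35 8]
  7. access 71: HIT. Next use of 71: step 9. Cache: [13 71 35 8]
  8. access 67: MISS. Cache: [13 71 35 8 67]
  9. access 71: HIT. Next use of 71: step 10. Cache: [13 71 35 8 67]
  10. access 71: HIT. Next use of 71: step 11. Cache: [13 71 35 8 67]
  11. access 71: HIT. Next use of 71: step 21. Cache: [13 71 35 8 67]
  12. access 67: HIT. Next use of 67: step 33. Cache: [13 71 35 8 67]
  13. access 7: MISS, evict 13 (next use: never). Cache: [71 35 8 67 7]
  14. access 35: HIT. Next use of 35: step 20. Cache: [71 35 8 67 7]
  15. access 8: HIT. Next use of 8: step 17. Cache: [71 35 8 67 7]
  16. access 64: MISS, evict 7 (next use: never). Cache: [71 35 8 67 64]
  17. access 8: HIT. Next use of 8: step 19. Cache: [71 35 8 67 64]
  18. access 58: MISS, evict 64 (next use: never). Cache: [71 35 8 67 58]
  19. access 8: HIT. Next use of 8: step 22. Cache: [71 35 8 67 58]
  20. access 35: HIT. Next use of 35: step 35. Cache: [71 35 8 67 58]
  21. access 71: HIT. Next use of 71: step 24. Cache: [71 35 8 67 58]
  22. access 8: HIT. Next use of 8: step 23. Cache: [71 35 8 67 58]
  23. access 8: HIT. Next use of 8: step 28. Cache: [71 35 8 67 58]
  24. access 71: HIT. Next use of 71: step 27. Cache: [71 35 8 67 58]
  25. access 16: MISS, evict 58 (next use: never). Cache: [71 35 8 67 16]
  26. access 16: HIT. Next use of 16: step 30. Cache: [71 35 8 67 16]
  27. access 71: HIT. Next use of 71: never. Cache: [71 35 8 67 16]
  28. access 8: HIT. Next use of 8: step 29. Cache: [71 35 8 67 16]
  29. access 8: HIT. Next use of 8: step 31. Cache: [71 35 8 67 16]
  30. access 16: HIT. Next use of 16: never. Cache: [71 35 8 67 16]
  31. access 8: HIT. Next use of 8: never. Cache: [71 35 8 67 16]
  32. access 75: MISS, evict 71 (next use: never). Cache: [35 8 67 16 75]
  33. access 67: HIT. Next use of 67: step 34. Cache: [35 8 67 16 75]
  34. access 67: HIT. Next use of 67: never. Cache: [35 8 67 16 75]
  35. access 35: HIT. Next use of 35: never. Cache: [35 8 67 16 75]
Total: 25 hits, 10 misses, 5 evictions

Answer: 5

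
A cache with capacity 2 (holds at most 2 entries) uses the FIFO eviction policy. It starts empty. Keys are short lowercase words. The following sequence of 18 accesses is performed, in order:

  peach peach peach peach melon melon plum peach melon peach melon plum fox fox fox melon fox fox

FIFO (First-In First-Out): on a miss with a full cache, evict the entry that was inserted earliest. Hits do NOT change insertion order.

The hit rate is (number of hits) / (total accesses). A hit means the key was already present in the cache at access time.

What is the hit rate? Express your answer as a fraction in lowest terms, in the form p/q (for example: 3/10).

Answer: 5/9

Derivation:
FIFO simulation (capacity=2):
  1. access peach: MISS. Cache (old->new): [peach]
  2. access peach: HIT. Cache (old->new): [peach]
  3. access peach: HIT. Cache (old->new): [peach]
  4. access peach: HIT. Cache (old->new): [peach]
  5. access melon: MISS. Cache (old->new): [peach melon]
  6. access melon: HIT. Cache (old->new): [peach melon]
  7. access plum: MISS, evict peach. Cache (old->new): [melon plum]
  8. access peach: MISS, evict melon. Cache (old->new): [plum peach]
  9. access melon: MISS, evict plum. Cache (old->new): [peach melon]
  10. access peach: HIT. Cache (old->new): [peach melon]
  11. access melon: HIT. Cache (old->new): [peach melon]
  12. access plum: MISS, evict peach. Cache (old->new): [melon plum]
  13. access fox: MISS, evict melon. Cache (old->new): [plum fox]
  14. access fox: HIT. Cache (old->new): [plum fox]
  15. access fox: HIT. Cache (old->new): [plum fox]
  16. access melon: MISS, evict plum. Cache (old->new): [fox melon]
  17. access fox: HIT. Cache (old->new): [fox melon]
  18. access fox: HIT. Cache (old->new): [fox melon]
Total: 10 hits, 8 misses, 6 evictions

Hit rate = 10/18 = 5/9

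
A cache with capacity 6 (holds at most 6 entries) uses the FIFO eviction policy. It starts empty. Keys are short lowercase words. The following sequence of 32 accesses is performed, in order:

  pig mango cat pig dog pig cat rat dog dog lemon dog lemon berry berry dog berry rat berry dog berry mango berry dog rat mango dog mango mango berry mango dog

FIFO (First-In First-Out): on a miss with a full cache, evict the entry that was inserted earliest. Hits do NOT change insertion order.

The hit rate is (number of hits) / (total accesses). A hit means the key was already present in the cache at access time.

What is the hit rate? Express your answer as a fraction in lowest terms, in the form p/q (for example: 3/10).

FIFO simulation (capacity=6):
  1. access pig: MISS. Cache (old->new): [pig]
  2. access mango: MISS. Cache (old->new): [pig mango]
  3. access cat: MISS. Cache (old->new): [pig mango cat]
  4. access pig: HIT. Cache (old->new): [pig mango cat]
  5. access dog: MISS. Cache (old->new): [pig mango cat dog]
  6. access pig: HIT. Cache (old->new): [pig mango cat dog]
  7. access cat: HIT. Cache (old->new): [pig mango cat dog]
  8. access rat: MISS. Cache (old->new): [pig mango cat dog rat]
  9. access dog: HIT. Cache (old->new): [pig mango cat dog rat]
  10. access dog: HIT. Cache (old->new): [pig mango cat dog rat]
  11. access lemon: MISS. Cache (old->new): [pig mango cat dog rat lemon]
  12. access dog: HIT. Cache (old->new): [pig mango cat dog rat lemon]
  13. access lemon: HIT. Cache (old->new): [pig mango cat dog rat lemon]
  14. access berry: MISS, evict pig. Cache (old->new): [mango cat dog rat lemon berry]
  15. access berry: HIT. Cache (old->new): [mango cat dog rat lemon berry]
  16. access dog: HIT. Cache (old->new): [mango cat dog rat lemon berry]
  17. access berry: HIT. Cache (old->new): [mango cat dog rat lemon berry]
  18. access rat: HIT. Cache (old->new): [mango cat dog rat lemon berry]
  19. access berry: HIT. Cache (old->new): [mango cat dog rat lemon berry]
  20. access dog: HIT. Cache (old->new): [mango cat dog rat lemon berry]
  21. access berry: HIT. Cache (old->new): [mango cat dog rat lemon berry]
  22. access mango: HIT. Cache (old->new): [mango cat dog rat lemon berry]
  23. access berry: HIT. Cache (old->new): [mango cat dog rat lemon berry]
  24. access dog: HIT. Cache (old->new): [mango cat dog rat lemon berry]
  25. access rat: HIT. Cache (old->new): [mango cat dog rat lemon berry]
  26. access mango: HIT. Cache (old->new): [mango cat dog rat lemon berry]
  27. access dog: HIT. Cache (old->new): [mango cat dog rat lemon berry]
  28. access mango: HIT. Cache (old->new): [mango cat dog rat lemon berry]
  29. access mango: HIT. Cache (old->new): [mango cat dog rat lemon berry]
  30. access berry: HIT. Cache (old->new): [mango cat dog rat lemon berry]
  31. access mango: HIT. Cache (old->new): [mango cat dog rat lemon berry]
  32. access dog: HIT. Cache (old->new): [mango cat dog rat lemon berry]
Total: 25 hits, 7 misses, 1 evictions

Hit rate = 25/32

Answer: 25/32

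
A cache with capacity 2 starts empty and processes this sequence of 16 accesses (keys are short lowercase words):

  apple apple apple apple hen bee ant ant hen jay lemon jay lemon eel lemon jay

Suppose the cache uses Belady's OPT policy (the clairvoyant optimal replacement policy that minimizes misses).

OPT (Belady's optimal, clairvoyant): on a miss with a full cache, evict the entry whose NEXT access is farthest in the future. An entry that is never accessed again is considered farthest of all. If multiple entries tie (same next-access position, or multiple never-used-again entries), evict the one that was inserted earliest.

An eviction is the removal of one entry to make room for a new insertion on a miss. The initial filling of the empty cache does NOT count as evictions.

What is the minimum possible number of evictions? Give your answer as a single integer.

Answer: 6

Derivation:
OPT (Belady) simulation (capacity=2):
  1. access apple: MISS. Cache: [apple]
  2. access apple: HIT. Next use of apple: step 3. Cache: [apple]
  3. access apple: HIT. Next use of apple: step 4. Cache: [apple]
  4. access apple: HIT. Next use of apple: never. Cache: [apple]
  5. access hen: MISS. Cache: [apple hen]
  6. access bee: MISS, evict apple (next use: never). Cache: [hen bee]
  7. access ant: MISS, evict bee (next use: never). Cache: [hen ant]
  8. access ant: HIT. Next use of ant: never. Cache: [hen ant]
  9. access hen: HIT. Next use of hen: never. Cache: [hen ant]
  10. access jay: MISS, evict hen (next use: never). Cache: [ant jay]
  11. access lemon: MISS, evict ant (next use: never). Cache: [jay lemon]
  12. access jay: HIT. Next use of jay: step 16. Cache: [jay lemon]
  13. access lemon: HIT. Next use of lemon: step 15. Cache: [jay lemon]
  14. access eel: MISS, evict jay (next use: step 16). Cache: [lemon eel]
  15. access lemon: HIT. Next use of lemon: never. Cache: [lemon eel]
  16. access jay: MISS, evict lemon (next use: never). Cache: [eel jay]
Total: 8 hits, 8 misses, 6 evictions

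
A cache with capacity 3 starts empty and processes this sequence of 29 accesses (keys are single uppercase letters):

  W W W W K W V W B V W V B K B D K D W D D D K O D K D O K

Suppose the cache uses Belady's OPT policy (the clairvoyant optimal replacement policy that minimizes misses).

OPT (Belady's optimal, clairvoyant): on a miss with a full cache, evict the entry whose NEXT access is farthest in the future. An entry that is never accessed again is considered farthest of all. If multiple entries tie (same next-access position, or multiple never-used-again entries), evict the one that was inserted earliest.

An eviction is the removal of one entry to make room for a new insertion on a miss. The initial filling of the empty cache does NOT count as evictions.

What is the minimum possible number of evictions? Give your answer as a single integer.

Answer: 4

Derivation:
OPT (Belady) simulation (capacity=3):
  1. access W: MISS. Cache: [W]
  2. access W: HIT. Next use of W: step 3. Cache: [W]
  3. access W: HIT. Next use of W: step 4. Cache: [W]
  4. access W: HIT. Next use of W: step 6. Cache: [W]
  5. access K: MISS. Cache: [W K]
  6. access W: HIT. Next use of W: step 8. Cache: [W K]
  7. access V: MISS. Cache: [W K V]
  8. access W: HIT. Next use of W: step 11. Cache: [W K V]
  9. access B: MISS, evict K (next use: step 14). Cache: [W V B]
  10. access V: HIT. Next use of V: step 12. Cache: [W V B]
  11. access W: HIT. Next use of W: step 19. Cache: [W V B]
  12. access V: HIT. Next use of V: never. Cache: [W V B]
  13. access B: HIT. Next use of B: step 15. Cache: [W V B]
  14. access K: MISS, evict V (next use: never). Cache: [W B K]
  15. access B: HIT. Next use of B: never. Cache: [W B K]
  16. access D: MISS, evict B (next use: never). Cache: [W K D]
  17. access K: HIT. Next use of K: step 23. Cache: [W K D]
  18. access D: HIT. Next use of D: step 20. Cache: [W K D]
  19. access W: HIT. Next use of W: never. Cache: [W K D]
  20. access D: HIT. Next use of D: step 21. Cache: [W K D]
  21. access D: HIT. Next use of D: step 22. Cache: [W K D]
  22. access D: HIT. Next use of D: step 25. Cache: [W K D]
  23. access K: HIT. Next use of K: step 26. Cache: [W K D]
  24. access O: MISS, evict W (next use: never). Cache: [K D O]
  25. access D: HIT. Next use of D: step 27. Cache: [K D O]
  26. access K: HIT. Next use of K: step 29. Cache: [K D O]
  27. access D: HIT. Next use of D: never. Cache: [K D O]
  28. access O: HIT. Next use of O: never. Cache: [K D O]
  29. access K: HIT. Next use of K: never. Cache: [K D O]
Total: 22 hits, 7 misses, 4 evictions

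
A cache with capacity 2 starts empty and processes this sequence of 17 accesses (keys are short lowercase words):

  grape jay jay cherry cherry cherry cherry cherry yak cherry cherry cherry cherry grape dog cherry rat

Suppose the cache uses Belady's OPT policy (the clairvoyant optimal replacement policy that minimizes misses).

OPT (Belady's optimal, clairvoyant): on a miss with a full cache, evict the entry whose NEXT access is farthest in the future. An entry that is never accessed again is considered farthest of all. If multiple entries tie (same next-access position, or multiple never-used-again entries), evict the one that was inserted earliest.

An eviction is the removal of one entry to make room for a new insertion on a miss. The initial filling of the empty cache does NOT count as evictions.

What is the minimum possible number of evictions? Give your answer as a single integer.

Answer: 5

Derivation:
OPT (Belady) simulation (capacity=2):
  1. access grape: MISS. Cache: [grape]
  2. access jay: MISS. Cache: [grape jay]
  3. access jay: HIT. Next use of jay: never. Cache: [grape jay]
  4. access cherry: MISS, evict jay (next use: never). Cache: [grape cherry]
  5. access cherry: HIT. Next use of cherry: step 6. Cache: [grape cherry]
  6. access cherry: HIT. Next use of cherry: step 7. Cache: [grape cherry]
  7. access cherry: HIT. Next use of cherry: step 8. Cache: [grape cherry]
  8. access cherry: HIT. Next use of cherry: step 10. Cache: [grape cherry]
  9. access yak: MISS, evict grape (next use: step 14). Cache: [cherry yak]
  10. access cherry: HIT. Next use of cherry: step 11. Cache: [cherry yak]
  11. access cherry: HIT. Next use of cherry: step 12. Cache: [cherry yak]
  12. access cherry: HIT. Next use of cherry: step 13. Cache: [cherry yak]
  13. access cherry: HIT. Next use of cherry: step 16. Cache: [cherry yak]
  14. access grape: MISS, evict yak (next use: never). Cache: [cherry grape]
  15. access dog: MISS, evict grape (next use: never). Cache: [cherry dog]
  16. access cherry: HIT. Next use of cherry: never. Cache: [cherry dog]
  17. access rat: MISS, evict cherry (next use: never). Cache: [dog rat]
Total: 10 hits, 7 misses, 5 evictions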